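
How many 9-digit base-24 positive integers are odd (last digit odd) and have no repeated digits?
Last∈{1,3,5,7,9,11,13,15,17,19,21,23}. Last=0: 0. Last nonzero: 12×22×P(22,7) = 226919024640. Total = 226919024640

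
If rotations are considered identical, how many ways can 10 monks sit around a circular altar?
Circular: fix one position, arrange the rest. (10-1)! = 362880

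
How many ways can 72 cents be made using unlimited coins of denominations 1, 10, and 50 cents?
Coefficient of x^72 in 1/(1-x^1) · 1/(1-x^10) · 1/(1-x^50). Case on j = number of 50-cent coins (j = 0..1); remainder r = 72 - 50j is made from {1,10} in ⌊r/10⌋+1 ways. r = 72, 22 → 8 + 3 = 11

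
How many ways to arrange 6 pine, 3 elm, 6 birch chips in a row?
15! / (6! × 3! × 6!) = 420420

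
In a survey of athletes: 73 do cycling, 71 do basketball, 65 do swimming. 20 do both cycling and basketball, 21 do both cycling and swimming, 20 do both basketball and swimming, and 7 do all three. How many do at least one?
|A∪B∪C| = 73+71+65-20-21-20+7 = 155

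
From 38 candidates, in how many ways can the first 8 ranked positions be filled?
P(38,8) = 38!/(38-8)! = 1971788797440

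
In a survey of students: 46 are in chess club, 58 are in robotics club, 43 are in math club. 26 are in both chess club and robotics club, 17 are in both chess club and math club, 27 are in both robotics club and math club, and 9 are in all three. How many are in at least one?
|A∪B∪C| = 46+58+43-26-17-27+9 = 86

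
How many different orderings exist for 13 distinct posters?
13! = 6227020800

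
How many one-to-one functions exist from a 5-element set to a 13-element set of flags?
P(13,5) = 13!/(13-5)! = 154440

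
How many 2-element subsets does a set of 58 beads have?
C(58,2) = 58!/(2!×56!) = 1653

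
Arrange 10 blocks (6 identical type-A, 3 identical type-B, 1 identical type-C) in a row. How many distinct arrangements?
10! / (6! × 3! × 1!) = 840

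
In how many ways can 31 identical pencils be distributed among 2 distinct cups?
C(31+2-1, 2-1) = C(32, 1) = 32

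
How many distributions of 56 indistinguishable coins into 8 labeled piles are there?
C(56+8-1, 8-1) = C(63, 7) = 553270671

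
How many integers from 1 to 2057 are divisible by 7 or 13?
⌊2057/7⌋ + ⌊2057/13⌋ - ⌊2057/91⌋ = 293 + 158 - 22 = 429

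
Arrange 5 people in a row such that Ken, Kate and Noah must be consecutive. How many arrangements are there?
Treat the 3 as one block: (5-3+1)! × 3! = 6 × 6 = 36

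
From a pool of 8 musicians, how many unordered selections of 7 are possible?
C(8,7) = 8!/(7!×1!) = 8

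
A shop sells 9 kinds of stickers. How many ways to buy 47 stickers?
C(47+9-1, 9-1) = C(55, 8) = 1217566350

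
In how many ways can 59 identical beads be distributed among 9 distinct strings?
C(59+9-1, 9-1) = C(67, 8) = 6522361560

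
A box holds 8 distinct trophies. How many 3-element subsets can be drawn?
C(8,3) = 8!/(3!×5!) = 56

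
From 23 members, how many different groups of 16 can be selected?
C(23,16) = 23!/(16!×7!) = 245157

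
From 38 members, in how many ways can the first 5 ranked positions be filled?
P(38,5) = 38!/(38-5)! = 60233040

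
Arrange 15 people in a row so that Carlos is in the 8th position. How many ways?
Fix one position: (15-1)! = 87178291200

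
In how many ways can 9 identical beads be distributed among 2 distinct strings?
C(9+2-1, 2-1) = C(10, 1) = 10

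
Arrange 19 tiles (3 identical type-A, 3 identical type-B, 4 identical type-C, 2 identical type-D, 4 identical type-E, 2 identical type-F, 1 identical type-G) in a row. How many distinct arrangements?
19! / (3! × 3! × 4! × 2! × 4! × 2! × 1!) = 1466593128000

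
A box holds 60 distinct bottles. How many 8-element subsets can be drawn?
C(60,8) = 60!/(8!×52!) = 2558620845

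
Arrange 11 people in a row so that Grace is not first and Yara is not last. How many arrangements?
By inclusion-exclusion: 11! - 2×(11-1)! + (11-2)! = 39916800 - 7257600 + 362880 = 33022080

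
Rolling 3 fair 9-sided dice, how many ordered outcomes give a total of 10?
Coefficient of x^10 in (x + x² + ... + x^9)^3. By inclusion-exclusion on dice exceeding 9: Σ_j (-1)^j C(3,j)·C(10-1-9j, 2) = C(3,0)·C(9,2) = 1·36 = 36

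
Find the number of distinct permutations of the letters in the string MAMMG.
5! / (1! × 3! × 1!) = 20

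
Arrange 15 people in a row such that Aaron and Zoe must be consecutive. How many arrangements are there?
Treat the 2 as one block: (15-2+1)! × 2! = 87178291200 × 2 = 174356582400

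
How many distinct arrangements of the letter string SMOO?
4! / (1! × 1! × 2!) = 12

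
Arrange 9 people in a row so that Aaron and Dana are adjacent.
Treat as block: (9-1)! × 2! = 40320 × 2 = 80640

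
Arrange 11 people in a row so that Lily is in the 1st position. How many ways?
Fix one position: (11-1)! = 3628800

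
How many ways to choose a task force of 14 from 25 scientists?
C(25,14) = 25!/(14!×11!) = 4457400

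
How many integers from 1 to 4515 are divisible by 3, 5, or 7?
⌊4515/3⌋+⌊4515/5⌋+⌊4515/7⌋ - ⌊4515/15⌋-⌊4515/21⌋-⌊4515/35⌋ + ⌊4515/105⌋ = 1505+903+645 - 301-215-129 + 43 = 2451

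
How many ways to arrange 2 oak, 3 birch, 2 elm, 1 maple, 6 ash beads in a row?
14! / (2! × 3! × 2! × 1! × 6!) = 5045040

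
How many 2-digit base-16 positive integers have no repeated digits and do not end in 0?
Last digit: 15 nonzero choices. First digit: 14 (nonzero, ≠last). Middle 0: P(14,0) = 1. Total = 210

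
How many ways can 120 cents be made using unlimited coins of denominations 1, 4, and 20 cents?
Coefficient of x^120 in 1/(1-x^1) · 1/(1-x^4) · 1/(1-x^20). Case on j = number of 20-cent coins (j = 0..6); remainder r = 120 - 20j is made from {1,4} in ⌊r/4⌋+1 ways. r = 120, 100, 80, 60, 40, 20, 0 → 31 + 26 + 21 + 16 + 11 + 6 + 1 = 112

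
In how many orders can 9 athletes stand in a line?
9! = 362880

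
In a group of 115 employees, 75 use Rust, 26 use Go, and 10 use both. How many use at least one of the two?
|A∪B| = |A| + |B| - |A∩B| = 75 + 26 - 10 = 91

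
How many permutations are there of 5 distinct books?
5! = 120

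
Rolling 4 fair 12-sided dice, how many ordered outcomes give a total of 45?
Coefficient of x^45 in (x + x² + ... + x^12)^4. By inclusion-exclusion on dice exceeding 12: Σ_j (-1)^j C(4,j)·C(45-1-12j, 3) = C(4,0)·C(44,3) - C(4,1)·C(32,3) + C(4,2)·C(20,3) - C(4,3)·C(8,3) = 1·13244 - 4·4960 + 6·1140 - 4·56 = 20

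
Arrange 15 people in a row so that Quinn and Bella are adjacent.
Treat as block: (15-1)! × 2! = 87178291200 × 2 = 174356582400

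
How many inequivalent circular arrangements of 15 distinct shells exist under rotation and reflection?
(15-1)!/2 = 87178291200/2 = 43589145600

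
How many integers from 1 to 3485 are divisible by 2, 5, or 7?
⌊3485/2⌋+⌊3485/5⌋+⌊3485/7⌋ - ⌊3485/10⌋-⌊3485/14⌋-⌊3485/35⌋ + ⌊3485/70⌋ = 1742+697+497 - 348-248-99 + 49 = 2290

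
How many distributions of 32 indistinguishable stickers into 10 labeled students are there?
C(32+10-1, 10-1) = C(41, 9) = 350343565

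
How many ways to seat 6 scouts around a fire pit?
Circular: fix one position, arrange the rest. (6-1)! = 120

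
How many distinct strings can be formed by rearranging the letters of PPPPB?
5! / (1! × 4!) = 5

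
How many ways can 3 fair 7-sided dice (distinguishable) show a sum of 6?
Coefficient of x^6 in (x + x² + ... + x^7)^3. By inclusion-exclusion on dice exceeding 7: Σ_j (-1)^j C(3,j)·C(6-1-7j, 2) = C(3,0)·C(5,2) = 1·10 = 10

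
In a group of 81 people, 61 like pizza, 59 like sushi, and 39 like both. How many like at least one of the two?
|A∪B| = |A| + |B| - |A∩B| = 61 + 59 - 39 = 81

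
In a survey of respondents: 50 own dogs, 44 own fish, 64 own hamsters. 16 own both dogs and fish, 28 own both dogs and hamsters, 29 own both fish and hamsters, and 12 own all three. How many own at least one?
|A∪B∪C| = 50+44+64-16-28-29+12 = 97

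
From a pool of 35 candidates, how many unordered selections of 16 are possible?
C(35,16) = 35!/(16!×19!) = 4059928950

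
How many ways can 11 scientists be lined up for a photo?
11! = 39916800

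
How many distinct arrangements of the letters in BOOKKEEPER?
10! / (1! × 2! × 2! × 3! × 1! × 1!) = 151200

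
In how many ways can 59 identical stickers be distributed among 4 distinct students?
C(59+4-1, 4-1) = C(62, 3) = 37820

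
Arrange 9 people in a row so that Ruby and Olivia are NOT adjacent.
Total - adjacent = 9! - (9-1)!×2 = 362880 - 80640 = 282240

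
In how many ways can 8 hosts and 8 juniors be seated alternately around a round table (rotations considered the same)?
Fix one of the hosts: (8-1)! ways for the remaining hosts, × 8! ways for the juniors = 5040 × 40320 = 203212800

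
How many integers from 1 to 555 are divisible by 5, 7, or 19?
⌊555/5⌋+⌊555/7⌋+⌊555/19⌋ - ⌊555/35⌋-⌊555/95⌋-⌊555/133⌋ + ⌊555/665⌋ = 111+79+29 - 15-5-4 + 0 = 195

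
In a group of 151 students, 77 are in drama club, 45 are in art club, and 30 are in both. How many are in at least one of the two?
|A∪B| = |A| + |B| - |A∩B| = 77 + 45 - 30 = 92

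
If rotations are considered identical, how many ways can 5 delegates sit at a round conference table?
Circular: fix one position, arrange the rest. (5-1)! = 24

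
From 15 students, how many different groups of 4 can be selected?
C(15,4) = 15!/(4!×11!) = 1365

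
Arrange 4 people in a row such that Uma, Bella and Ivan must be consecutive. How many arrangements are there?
Treat the 3 as one block: (4-3+1)! × 3! = 2 × 6 = 12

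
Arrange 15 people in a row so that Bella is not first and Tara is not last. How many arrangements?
By inclusion-exclusion: 15! - 2×(15-1)! + (15-2)! = 1307674368000 - 174356582400 + 6227020800 = 1139544806400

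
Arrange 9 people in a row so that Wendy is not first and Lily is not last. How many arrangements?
By inclusion-exclusion: 9! - 2×(9-1)! + (9-2)! = 362880 - 80640 + 5040 = 287280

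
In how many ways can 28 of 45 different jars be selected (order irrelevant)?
C(45,28) = 45!/(28!×17!) = 1103068603890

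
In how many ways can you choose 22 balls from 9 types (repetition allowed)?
C(22+9-1, 9-1) = C(30, 8) = 5852925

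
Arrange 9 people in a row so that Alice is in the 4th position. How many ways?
Fix one position: (9-1)! = 40320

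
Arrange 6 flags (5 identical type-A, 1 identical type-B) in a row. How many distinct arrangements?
6! / (5! × 1!) = 6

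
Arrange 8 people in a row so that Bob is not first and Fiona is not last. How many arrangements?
By inclusion-exclusion: 8! - 2×(8-1)! + (8-2)! = 40320 - 10080 + 720 = 30960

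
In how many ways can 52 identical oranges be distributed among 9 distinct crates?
C(52+9-1, 9-1) = C(60, 8) = 2558620845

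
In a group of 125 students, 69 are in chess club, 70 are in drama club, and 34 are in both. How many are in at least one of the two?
|A∪B| = |A| + |B| - |A∩B| = 69 + 70 - 34 = 105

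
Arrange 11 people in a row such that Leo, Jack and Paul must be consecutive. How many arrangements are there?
Treat the 3 as one block: (11-3+1)! × 3! = 362880 × 6 = 2177280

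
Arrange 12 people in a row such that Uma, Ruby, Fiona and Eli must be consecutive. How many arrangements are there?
Treat the 4 as one block: (12-4+1)! × 4! = 362880 × 24 = 8709120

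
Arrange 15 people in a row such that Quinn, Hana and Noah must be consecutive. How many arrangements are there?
Treat the 3 as one block: (15-3+1)! × 3! = 6227020800 × 6 = 37362124800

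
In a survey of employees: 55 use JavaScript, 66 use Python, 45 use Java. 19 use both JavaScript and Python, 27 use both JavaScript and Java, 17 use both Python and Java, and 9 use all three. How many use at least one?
|A∪B∪C| = 55+66+45-19-27-17+9 = 112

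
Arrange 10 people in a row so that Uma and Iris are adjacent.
Treat as block: (10-1)! × 2! = 362880 × 2 = 725760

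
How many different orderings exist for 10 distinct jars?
10! = 3628800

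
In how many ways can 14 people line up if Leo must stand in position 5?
Fix one position: (14-1)! = 6227020800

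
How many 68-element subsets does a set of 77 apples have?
C(77,68) = 77!/(68!×9!) = 161322559475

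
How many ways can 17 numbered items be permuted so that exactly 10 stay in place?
Choose the 10 fixed points C(17,10) = 19448, derange the rest: !7 = Σ_{j=0}^{7} (-1)^j·7!/j! = 5040 - 5040 + 2520 - 840 + 210 - 42 + 7 - 1 = 1854. Product = 19448 × 1854 = 36056592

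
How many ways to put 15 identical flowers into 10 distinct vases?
C(15+10-1, 10-1) = C(24, 9) = 1307504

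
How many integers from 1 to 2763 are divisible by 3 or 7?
⌊2763/3⌋ + ⌊2763/7⌋ - ⌊2763/21⌋ = 921 + 394 - 131 = 1184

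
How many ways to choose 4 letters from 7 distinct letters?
C(7,4) = 7!/(4!×3!) = 35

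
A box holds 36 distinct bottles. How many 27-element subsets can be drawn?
C(36,27) = 36!/(27!×9!) = 94143280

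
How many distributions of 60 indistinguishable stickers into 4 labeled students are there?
C(60+4-1, 4-1) = C(63, 3) = 39711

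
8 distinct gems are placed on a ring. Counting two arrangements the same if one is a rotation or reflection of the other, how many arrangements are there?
(8-1)!/2 = 5040/2 = 2520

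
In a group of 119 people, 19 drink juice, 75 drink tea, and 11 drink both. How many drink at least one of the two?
|A∪B| = |A| + |B| - |A∩B| = 19 + 75 - 11 = 83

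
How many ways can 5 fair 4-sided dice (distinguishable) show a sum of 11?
Coefficient of x^11 in (x + x² + ... + x^4)^5. By inclusion-exclusion on dice exceeding 4: Σ_j (-1)^j C(5,j)·C(11-1-4j, 4) = C(5,0)·C(10,4) - C(5,1)·C(6,4) = 1·210 - 5·15 = 135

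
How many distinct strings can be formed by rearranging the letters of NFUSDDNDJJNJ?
12! / (3! × 3! × 1! × 3! × 1! × 1!) = 2217600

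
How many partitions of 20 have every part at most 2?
Let r_j(i) = number of partitions of i into parts ≤ j, for i = 0..20. r_1(i) = 1 for all i; r_j(i) = r_{j-1}(i) + r_j(i-j). Rows j = 2..2: ≤2: 1 1 2 2 3 3 4 4 5 5 6 6 7 7 8 8 9 9 10 10 11. r_2(20) = 11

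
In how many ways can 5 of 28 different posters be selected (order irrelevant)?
C(28,5) = 28!/(5!×23!) = 98280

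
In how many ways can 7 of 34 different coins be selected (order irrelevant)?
C(34,7) = 34!/(7!×27!) = 5379616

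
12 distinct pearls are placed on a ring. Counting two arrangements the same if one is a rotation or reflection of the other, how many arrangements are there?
(12-1)!/2 = 39916800/2 = 19958400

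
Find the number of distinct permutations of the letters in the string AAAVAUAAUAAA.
12! / (1! × 9! × 2!) = 660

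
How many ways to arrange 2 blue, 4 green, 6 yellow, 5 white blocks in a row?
17! / (2! × 4! × 6! × 5!) = 85765680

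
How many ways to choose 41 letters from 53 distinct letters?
C(53,41) = 53!/(41!×12!) = 266783135710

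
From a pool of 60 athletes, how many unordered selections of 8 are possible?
C(60,8) = 60!/(8!×52!) = 2558620845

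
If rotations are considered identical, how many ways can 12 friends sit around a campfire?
Circular: fix one position, arrange the rest. (12-1)! = 39916800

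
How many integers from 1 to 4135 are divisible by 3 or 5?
⌊4135/3⌋ + ⌊4135/5⌋ - ⌊4135/15⌋ = 1378 + 827 - 275 = 1930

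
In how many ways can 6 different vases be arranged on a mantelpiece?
6! = 720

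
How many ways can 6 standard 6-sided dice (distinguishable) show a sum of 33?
Coefficient of x^33 in (x + x² + ... + x^6)^6. By inclusion-exclusion on dice exceeding 6: Σ_j (-1)^j C(6,j)·C(33-1-6j, 5) = C(6,0)·C(32,5) - C(6,1)·C(26,5) + C(6,2)·C(20,5) - C(6,3)·C(14,5) + C(6,4)·C(8,5) = 1·201376 - 6·65780 + 15·15504 - 20·2002 + 15·56 = 56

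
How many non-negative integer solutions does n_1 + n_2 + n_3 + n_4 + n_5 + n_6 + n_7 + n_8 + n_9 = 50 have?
C(50+9-1, 9-1) = C(58, 8) = 1916797311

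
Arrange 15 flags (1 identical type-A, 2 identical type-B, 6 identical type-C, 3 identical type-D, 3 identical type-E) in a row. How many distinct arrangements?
15! / (1! × 2! × 6! × 3! × 3!) = 25225200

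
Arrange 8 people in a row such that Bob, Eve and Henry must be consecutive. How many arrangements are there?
Treat the 3 as one block: (8-3+1)! × 3! = 720 × 6 = 4320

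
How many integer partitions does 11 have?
Pentagonal recurrence p(n) = p(n-1) + p(n-2) - p(n-5) - p(n-7) + p(n-12) + p(n-15) - ... gives p(0..10) = 1, 1, 2, 3, 5, 7, 11, 15, 22, 30, 42. p(11) = p(10) + p(9) - p(6) - p(4) = 42 + 30 - 11 - 5 = 56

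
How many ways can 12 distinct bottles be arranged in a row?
12! = 479001600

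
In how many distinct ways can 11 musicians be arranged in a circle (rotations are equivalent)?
Circular: fix one position, arrange the rest. (11-1)! = 3628800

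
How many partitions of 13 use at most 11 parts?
By conjugation, equals partitions of 13 into parts ≤ 11. Let r_j(i) = number of partitions of i into parts ≤ j, for i = 0..13. r_1(i) = 1 for all i; r_j(i) = r_{j-1}(i) + r_j(i-j). Rows j = 2..11: ≤2: 1 1 2 2 3 3 4 4 5 5 6 6 7 7; ≤3: 1 1 2 3 4 5 7 8 10 12 14 16 19 21; ≤4: 1 1 2 3 5 6 9 11 15 18 23 27 34 39; ≤5: 1 1 2 3 5 7 10 13 18 23 30 37 47 57; ≤6: 1 1 2 3 5 7 11 14 20 26 35 44 58 71; ≤7: 1 1 2 3 5 7 11 15 21 28 38 49 65 82; ≤8: 1 1 2 3 5 7 11 15 22 29 40 52 70 89; ≤9: 1 1 2 3 5 7 11 15 22 30 41 54 73 94; ≤10: 1 1 2 3 5 7 11 15 22 30 42 55 75 97; ≤11: 1 1 2 3 5 7 11 15 22 30 42 56 76 99. r_11(13) = 99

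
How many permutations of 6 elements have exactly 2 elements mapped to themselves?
Choose the 2 fixed points C(6,2) = 15, derange the rest: !4 = Σ_{j=0}^{4} (-1)^j·4!/j! = 24 - 24 + 12 - 4 + 1 = 9. Product = 15 × 9 = 135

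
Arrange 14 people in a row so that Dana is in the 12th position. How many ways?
Fix one position: (14-1)! = 6227020800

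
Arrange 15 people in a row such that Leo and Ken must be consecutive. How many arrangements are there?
Treat the 2 as one block: (15-2+1)! × 2! = 87178291200 × 2 = 174356582400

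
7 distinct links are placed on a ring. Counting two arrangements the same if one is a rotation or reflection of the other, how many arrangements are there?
(7-1)!/2 = 720/2 = 360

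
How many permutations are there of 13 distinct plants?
13! = 6227020800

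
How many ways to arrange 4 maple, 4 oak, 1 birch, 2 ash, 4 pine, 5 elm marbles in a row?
20! / (4! × 4! × 1! × 2! × 4! × 5!) = 733296564000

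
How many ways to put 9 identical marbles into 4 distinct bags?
C(9+4-1, 4-1) = C(12, 3) = 220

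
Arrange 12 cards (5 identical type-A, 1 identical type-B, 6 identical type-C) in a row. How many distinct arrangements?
12! / (5! × 1! × 6!) = 5544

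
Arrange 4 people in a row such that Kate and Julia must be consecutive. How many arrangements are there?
Treat the 2 as one block: (4-2+1)! × 2! = 6 × 2 = 12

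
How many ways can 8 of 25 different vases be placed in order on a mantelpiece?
P(25,8) = 25!/(25-8)! = 43609104000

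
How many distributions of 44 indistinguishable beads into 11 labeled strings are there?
C(44+11-1, 11-1) = C(54, 10) = 23930713170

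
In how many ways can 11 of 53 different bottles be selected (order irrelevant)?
C(53,11) = 53!/(11!×42!) = 76223753060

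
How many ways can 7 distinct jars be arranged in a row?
7! = 5040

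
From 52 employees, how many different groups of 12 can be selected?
C(52,12) = 52!/(12!×40!) = 206379406870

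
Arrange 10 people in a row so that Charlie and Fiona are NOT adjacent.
Total - adjacent = 10! - (10-1)!×2 = 3628800 - 725760 = 2903040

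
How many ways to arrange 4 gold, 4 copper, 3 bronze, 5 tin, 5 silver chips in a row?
21! / (4! × 4! × 3! × 5! × 5!) = 1026615189600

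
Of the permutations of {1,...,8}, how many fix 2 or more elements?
Exactly j fixed points: C(8,j)·!(8-j); sum over j ≥ 2 (derangement numbers via !m = (m-1)·(!(m-1) + !(m-2)): !0..!6 = 1, 0, 1, 2, 9, 44, 265). Σ_{j=2}^{8} C(8,j)·!(8-j) = C(8,2)·!6 + C(8,3)·!5 + C(8,4)·!4 + C(8,5)·!3 + C(8,6)·!2 + C(8,7)·!1 + C(8,8)·!0 = 28·265 + 56·44 + 70·9 + 56·2 + 28·1 + 8·0 + 1·1 = 10655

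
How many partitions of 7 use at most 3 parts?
By conjugation, equals partitions of 7 into parts ≤ 3. Let r_j(i) = number of partitions of i into parts ≤ j, for i = 0..7. r_1(i) = 1 for all i; r_j(i) = r_{j-1}(i) + r_j(i-j). Rows j = 2..3: ≤2: 1 1 2 2 3 3 4 4; ≤3: 1 1 2 3 4 5 7 8. r_3(7) = 8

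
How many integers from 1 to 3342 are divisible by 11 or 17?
⌊3342/11⌋ + ⌊3342/17⌋ - ⌊3342/187⌋ = 303 + 196 - 17 = 482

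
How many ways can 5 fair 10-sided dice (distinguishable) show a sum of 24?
Coefficient of x^24 in (x + x² + ... + x^10)^5. By inclusion-exclusion on dice exceeding 10: Σ_j (-1)^j C(5,j)·C(24-1-10j, 4) = C(5,0)·C(23,4) - C(5,1)·C(13,4) = 1·8855 - 5·715 = 5280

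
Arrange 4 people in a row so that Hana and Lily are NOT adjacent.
Total - adjacent = 4! - (4-1)!×2 = 24 - 12 = 12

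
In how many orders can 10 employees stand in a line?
10! = 3628800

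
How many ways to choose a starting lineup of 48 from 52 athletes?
C(52,48) = 52!/(48!×4!) = 270725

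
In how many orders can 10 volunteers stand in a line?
10! = 3628800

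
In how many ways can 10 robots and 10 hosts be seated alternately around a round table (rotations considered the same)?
Fix one of the robots: (10-1)! ways for the remaining robots, × 10! ways for the hosts = 362880 × 3628800 = 1316818944000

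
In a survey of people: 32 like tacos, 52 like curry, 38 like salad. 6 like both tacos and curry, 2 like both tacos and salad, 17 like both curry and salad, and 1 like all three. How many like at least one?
|A∪B∪C| = 32+52+38-6-2-17+1 = 98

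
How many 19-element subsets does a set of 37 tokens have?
C(37,19) = 37!/(19!×18!) = 17672631900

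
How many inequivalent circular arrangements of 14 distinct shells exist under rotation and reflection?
(14-1)!/2 = 6227020800/2 = 3113510400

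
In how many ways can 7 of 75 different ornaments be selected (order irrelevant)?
C(75,7) = 75!/(7!×68!) = 1984829850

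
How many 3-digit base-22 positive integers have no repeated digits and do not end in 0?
Last digit: 21 nonzero choices. First digit: 20 (nonzero, ≠last). Middle 1: P(20,1) = 20. Total = 8400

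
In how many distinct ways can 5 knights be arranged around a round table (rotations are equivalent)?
Circular: fix one position, arrange the rest. (5-1)! = 24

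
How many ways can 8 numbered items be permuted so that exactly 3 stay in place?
Choose the 3 fixed points C(8,3) = 56, derange the rest: !5 = Σ_{j=0}^{5} (-1)^j·5!/j! = 120 - 120 + 60 - 20 + 5 - 1 = 44. Product = 56 × 44 = 2464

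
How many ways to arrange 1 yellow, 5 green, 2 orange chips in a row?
8! / (1! × 5! × 2!) = 168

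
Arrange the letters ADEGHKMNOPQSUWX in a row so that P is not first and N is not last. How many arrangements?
By inclusion-exclusion: 15! - 2×(15-1)! + (15-2)! = 1307674368000 - 174356582400 + 6227020800 = 1139544806400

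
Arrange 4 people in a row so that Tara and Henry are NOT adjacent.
Total - adjacent = 4! - (4-1)!×2 = 24 - 12 = 12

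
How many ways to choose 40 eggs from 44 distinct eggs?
C(44,40) = 44!/(40!×4!) = 135751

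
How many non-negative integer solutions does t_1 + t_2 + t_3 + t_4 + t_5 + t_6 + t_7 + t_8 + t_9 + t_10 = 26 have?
C(26+10-1, 10-1) = C(35, 9) = 70607460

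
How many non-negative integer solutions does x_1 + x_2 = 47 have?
C(47+2-1, 2-1) = C(48, 1) = 48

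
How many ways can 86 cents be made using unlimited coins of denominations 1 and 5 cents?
Coefficient of x^86 in 1/(1-x^1) · 1/(1-x^5). Use j coins of 5 for j = 0..⌊86/5⌋ = 17, the rest in 1s: 17 + 1 = 18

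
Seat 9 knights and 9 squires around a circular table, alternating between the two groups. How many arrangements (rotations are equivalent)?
Fix one of the knights: (9-1)! ways for the remaining knights, × 9! ways for the squires = 40320 × 362880 = 14631321600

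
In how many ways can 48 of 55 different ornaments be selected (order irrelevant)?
C(55,48) = 55!/(48!×7!) = 202927725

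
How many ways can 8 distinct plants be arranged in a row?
8! = 40320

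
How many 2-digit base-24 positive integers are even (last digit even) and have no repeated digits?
Last∈{0,2,4,6,8,10,12,14,16,18,20,22}. Last=0: 23. Last nonzero: 11×22×P(22,0) = 242. Total = 265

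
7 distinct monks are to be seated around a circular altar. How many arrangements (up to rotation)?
Circular: fix one position, arrange the rest. (7-1)! = 720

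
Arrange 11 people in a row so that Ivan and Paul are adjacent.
Treat as block: (11-1)! × 2! = 3628800 × 2 = 7257600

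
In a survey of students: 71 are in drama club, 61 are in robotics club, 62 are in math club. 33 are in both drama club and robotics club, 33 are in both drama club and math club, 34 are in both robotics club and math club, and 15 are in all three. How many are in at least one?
|A∪B∪C| = 71+61+62-33-33-34+15 = 109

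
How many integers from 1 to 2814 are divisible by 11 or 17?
⌊2814/11⌋ + ⌊2814/17⌋ - ⌊2814/187⌋ = 255 + 165 - 15 = 405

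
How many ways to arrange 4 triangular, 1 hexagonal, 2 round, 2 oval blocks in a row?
9! / (4! × 1! × 2! × 2!) = 3780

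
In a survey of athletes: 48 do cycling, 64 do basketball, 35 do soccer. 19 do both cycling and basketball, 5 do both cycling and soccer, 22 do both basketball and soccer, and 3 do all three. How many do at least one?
|A∪B∪C| = 48+64+35-19-5-22+3 = 104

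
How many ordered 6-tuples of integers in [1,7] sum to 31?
Coefficient of x^31 in (x + x² + ... + x^7)^6. By inclusion-exclusion on dice exceeding 7: Σ_j (-1)^j C(6,j)·C(31-1-7j, 5) = C(6,0)·C(30,5) - C(6,1)·C(23,5) + C(6,2)·C(16,5) - C(6,3)·C(9,5) = 1·142506 - 6·33649 + 15·4368 - 20·126 = 3612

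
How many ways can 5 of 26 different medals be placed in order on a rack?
P(26,5) = 26!/(26-5)! = 7893600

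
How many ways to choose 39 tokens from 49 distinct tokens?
C(49,39) = 49!/(39!×10!) = 8217822536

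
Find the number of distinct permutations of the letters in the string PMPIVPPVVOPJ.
12! / (1! × 3! × 5! × 1! × 1! × 1!) = 665280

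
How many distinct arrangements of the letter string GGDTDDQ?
7! / (1! × 1! × 3! × 2!) = 420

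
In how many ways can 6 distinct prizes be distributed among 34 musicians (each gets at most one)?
P(34,6) = 34!/(34-6)! = 968330880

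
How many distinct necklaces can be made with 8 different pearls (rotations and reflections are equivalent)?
(8-1)!/2 = 5040/2 = 2520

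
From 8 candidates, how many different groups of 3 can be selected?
C(8,3) = 8!/(3!×5!) = 56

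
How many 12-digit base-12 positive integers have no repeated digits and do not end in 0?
Last digit: 11 nonzero choices. First digit: 10 (nonzero, ≠last). Middle 10: P(10,10) = 3628800. Total = 399168000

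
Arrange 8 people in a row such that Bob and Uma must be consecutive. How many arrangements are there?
Treat the 2 as one block: (8-2+1)! × 2! = 5040 × 2 = 10080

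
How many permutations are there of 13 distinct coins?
13! = 6227020800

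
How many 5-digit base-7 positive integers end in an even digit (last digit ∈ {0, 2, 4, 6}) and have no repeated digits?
Last∈{0,2,4,6}. Last=0: 360. Last nonzero: 3×5×P(5,3) = 900. Total = 1260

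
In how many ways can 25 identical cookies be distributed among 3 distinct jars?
C(25+3-1, 3-1) = C(27, 2) = 351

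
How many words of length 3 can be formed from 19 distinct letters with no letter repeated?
P(19,3) = 19!/(19-3)! = 5814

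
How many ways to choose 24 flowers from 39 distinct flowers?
C(39,24) = 39!/(24!×15!) = 25140840660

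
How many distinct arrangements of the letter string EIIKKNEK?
8! / (2! × 1! × 2! × 3!) = 1680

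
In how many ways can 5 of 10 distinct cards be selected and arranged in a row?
P(10,5) = 10!/(10-5)! = 30240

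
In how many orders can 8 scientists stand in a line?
8! = 40320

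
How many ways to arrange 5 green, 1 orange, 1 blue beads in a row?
7! / (5! × 1! × 1!) = 42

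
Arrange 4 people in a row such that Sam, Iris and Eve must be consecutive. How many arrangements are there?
Treat the 3 as one block: (4-3+1)! × 3! = 2 × 6 = 12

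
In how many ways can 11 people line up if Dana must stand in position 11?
Fix one position: (11-1)! = 3628800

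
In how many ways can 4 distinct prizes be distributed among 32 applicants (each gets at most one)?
P(32,4) = 32!/(32-4)! = 863040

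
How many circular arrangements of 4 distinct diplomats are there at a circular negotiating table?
Circular: fix one position, arrange the rest. (4-1)! = 6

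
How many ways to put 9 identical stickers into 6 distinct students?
C(9+6-1, 6-1) = C(14, 5) = 2002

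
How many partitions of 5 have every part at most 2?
Let r_j(i) = number of partitions of i into parts ≤ j, for i = 0..5. r_1(i) = 1 for all i; r_j(i) = r_{j-1}(i) + r_j(i-j). Rows j = 2..2: ≤2: 1 1 2 2 3 3. r_2(5) = 3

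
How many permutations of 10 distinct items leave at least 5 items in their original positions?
Exactly j fixed points: C(10,j)·!(10-j); sum over j ≥ 5 (derangement numbers via !m = (m-1)·(!(m-1) + !(m-2)): !0..!5 = 1, 0, 1, 2, 9, 44). Σ_{j=5}^{10} C(10,j)·!(10-j) = C(10,5)·!5 + C(10,6)·!4 + C(10,7)·!3 + C(10,8)·!2 + C(10,9)·!1 + C(10,10)·!0 = 252·44 + 210·9 + 120·2 + 45·1 + 10·0 + 1·1 = 13264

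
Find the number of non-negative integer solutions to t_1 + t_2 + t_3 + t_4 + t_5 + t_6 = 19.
C(19+6-1, 6-1) = C(24, 5) = 42504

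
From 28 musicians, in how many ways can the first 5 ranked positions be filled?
P(28,5) = 28!/(28-5)! = 11793600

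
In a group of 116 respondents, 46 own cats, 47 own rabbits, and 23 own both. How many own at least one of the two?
|A∪B| = |A| + |B| - |A∩B| = 46 + 47 - 23 = 70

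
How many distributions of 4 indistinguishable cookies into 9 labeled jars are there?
C(4+9-1, 9-1) = C(12, 8) = 495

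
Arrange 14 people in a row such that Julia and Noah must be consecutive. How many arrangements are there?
Treat the 2 as one block: (14-2+1)! × 2! = 6227020800 × 2 = 12454041600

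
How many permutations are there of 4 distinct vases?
4! = 24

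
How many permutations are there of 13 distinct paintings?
13! = 6227020800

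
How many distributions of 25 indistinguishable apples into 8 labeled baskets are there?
C(25+8-1, 8-1) = C(32, 7) = 3365856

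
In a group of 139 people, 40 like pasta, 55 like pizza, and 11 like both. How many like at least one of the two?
|A∪B| = |A| + |B| - |A∩B| = 40 + 55 - 11 = 84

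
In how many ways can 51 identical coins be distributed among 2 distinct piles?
C(51+2-1, 2-1) = C(52, 1) = 52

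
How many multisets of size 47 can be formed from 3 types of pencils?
C(47+3-1, 3-1) = C(49, 2) = 1176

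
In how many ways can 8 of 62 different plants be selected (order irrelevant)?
C(62,8) = 62!/(8!×54!) = 3381098545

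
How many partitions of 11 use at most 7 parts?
By conjugation, equals partitions of 11 into parts ≤ 7. Let r_j(i) = number of partitions of i into parts ≤ j, for i = 0..11. r_1(i) = 1 for all i; r_j(i) = r_{j-1}(i) + r_j(i-j). Rows j = 2..7: ≤2: 1 1 2 2 3 3 4 4 5 5 6 6; ≤3: 1 1 2 3 4 5 7 8 10 12 14 16; ≤4: 1 1 2 3 5 6 9 11 15 18 23 27; ≤5: 1 1 2 3 5 7 10 13 18 23 30 37; ≤6: 1 1 2 3 5 7 11 14 20 26 35 44; ≤7: 1 1 2 3 5 7 11 15 21 28 38 49. r_7(11) = 49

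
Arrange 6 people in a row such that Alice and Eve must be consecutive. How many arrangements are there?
Treat the 2 as one block: (6-2+1)! × 2! = 120 × 2 = 240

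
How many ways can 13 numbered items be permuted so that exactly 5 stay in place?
Choose the 5 fixed points C(13,5) = 1287, derange the rest: !8 = Σ_{j=0}^{8} (-1)^j·8!/j! = 40320 - 40320 + 20160 - 6720 + 1680 - 336 + 56 - 8 + 1 = 14833. Product = 1287 × 14833 = 19090071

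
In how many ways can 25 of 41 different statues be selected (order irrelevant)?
C(41,25) = 41!/(25!×16!) = 103077446706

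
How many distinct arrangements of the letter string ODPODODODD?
10! / (4! × 1! × 5!) = 1260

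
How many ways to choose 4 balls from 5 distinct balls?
C(5,4) = 5!/(4!×1!) = 5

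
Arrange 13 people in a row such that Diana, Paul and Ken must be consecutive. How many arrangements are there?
Treat the 3 as one block: (13-3+1)! × 3! = 39916800 × 6 = 239500800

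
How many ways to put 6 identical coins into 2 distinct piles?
C(6+2-1, 2-1) = C(7, 1) = 7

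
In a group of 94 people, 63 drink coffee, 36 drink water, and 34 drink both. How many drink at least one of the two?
|A∪B| = |A| + |B| - |A∩B| = 63 + 36 - 34 = 65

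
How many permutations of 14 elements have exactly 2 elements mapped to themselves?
Choose the 2 fixed points C(14,2) = 91, derange the rest: !12 = Σ_{j=0}^{12} (-1)^j·12!/j! = 479001600 - 479001600 + 239500800 - 79833600 + 19958400 - 3991680 + 665280 - 95040 + 11880 - 1320 + 132 - 12 + 1 = 176214841. Product = 91 × 176214841 = 16035550531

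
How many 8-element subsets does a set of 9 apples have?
C(9,8) = 9!/(8!×1!) = 9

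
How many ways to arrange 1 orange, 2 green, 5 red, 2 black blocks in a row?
10! / (1! × 2! × 5! × 2!) = 7560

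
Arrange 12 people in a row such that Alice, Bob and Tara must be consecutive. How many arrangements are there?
Treat the 3 as one block: (12-3+1)! × 3! = 3628800 × 6 = 21772800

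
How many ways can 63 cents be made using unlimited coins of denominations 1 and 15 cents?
Coefficient of x^63 in 1/(1-x^1) · 1/(1-x^15). Use j coins of 15 for j = 0..⌊63/15⌋ = 4, the rest in 1s: 4 + 1 = 5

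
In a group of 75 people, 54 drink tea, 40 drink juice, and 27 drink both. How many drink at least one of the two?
|A∪B| = |A| + |B| - |A∩B| = 54 + 40 - 27 = 67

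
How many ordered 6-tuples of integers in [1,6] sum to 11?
Coefficient of x^11 in (x + x² + ... + x^6)^6. By inclusion-exclusion on dice exceeding 6: Σ_j (-1)^j C(6,j)·C(11-1-6j, 5) = C(6,0)·C(10,5) = 1·252 = 252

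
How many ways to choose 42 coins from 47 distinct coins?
C(47,42) = 47!/(42!×5!) = 1533939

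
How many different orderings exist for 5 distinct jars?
5! = 120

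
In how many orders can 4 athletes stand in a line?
4! = 24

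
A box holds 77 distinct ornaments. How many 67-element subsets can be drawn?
C(77,67) = 77!/(67!×10!) = 1096993404430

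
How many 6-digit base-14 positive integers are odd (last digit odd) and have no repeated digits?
Last∈{1,3,5,7,9,11,13}. Last=0: 0. Last nonzero: 7×12×P(12,4) = 997920. Total = 997920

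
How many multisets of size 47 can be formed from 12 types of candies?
C(47+12-1, 12-1) = C(58, 11) = 227692286640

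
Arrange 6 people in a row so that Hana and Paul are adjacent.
Treat as block: (6-1)! × 2! = 120 × 2 = 240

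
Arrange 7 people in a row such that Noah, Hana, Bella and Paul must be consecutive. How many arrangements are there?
Treat the 4 as one block: (7-4+1)! × 4! = 24 × 24 = 576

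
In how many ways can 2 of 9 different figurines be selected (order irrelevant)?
C(9,2) = 9!/(2!×7!) = 36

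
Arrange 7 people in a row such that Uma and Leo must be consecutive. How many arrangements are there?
Treat the 2 as one block: (7-2+1)! × 2! = 720 × 2 = 1440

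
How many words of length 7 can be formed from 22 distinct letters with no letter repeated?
P(22,7) = 22!/(22-7)! = 859541760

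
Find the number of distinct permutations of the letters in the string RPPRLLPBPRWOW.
13! / (4! × 2! × 1! × 2! × 3! × 1!) = 10810800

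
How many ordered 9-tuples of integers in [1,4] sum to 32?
Coefficient of x^32 in (x + x² + ... + x^4)^9. By inclusion-exclusion on dice exceeding 4: Σ_j (-1)^j C(9,j)·C(32-1-4j, 8) = C(9,0)·C(31,8) - C(9,1)·C(27,8) + C(9,2)·C(23,8) - C(9,3)·C(19,8) + C(9,4)·C(15,8) - C(9,5)·C(11,8) = 1·7888725 - 9·2220075 + 36·490314 - 84·75582 + 126·6435 - 126·165 = 486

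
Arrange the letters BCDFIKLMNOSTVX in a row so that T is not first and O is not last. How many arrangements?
By inclusion-exclusion: 14! - 2×(14-1)! + (14-2)! = 87178291200 - 12454041600 + 479001600 = 75203251200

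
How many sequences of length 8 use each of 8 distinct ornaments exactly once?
8! = 40320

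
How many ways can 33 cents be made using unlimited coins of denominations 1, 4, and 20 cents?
Coefficient of x^33 in 1/(1-x^1) · 1/(1-x^4) · 1/(1-x^20). Case on j = number of 20-cent coins (j = 0..1); remainder r = 33 - 20j is made from {1,4} in ⌊r/4⌋+1 ways. r = 33, 13 → 9 + 4 = 13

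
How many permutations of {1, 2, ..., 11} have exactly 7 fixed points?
Choose the 7 fixed points C(11,7) = 330, derange the rest: !4 = Σ_{j=0}^{4} (-1)^j·4!/j! = 24 - 24 + 12 - 4 + 1 = 9. Product = 330 × 9 = 2970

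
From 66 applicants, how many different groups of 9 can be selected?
C(66,9) = 66!/(9!×57!) = 37014131440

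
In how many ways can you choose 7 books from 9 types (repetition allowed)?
C(7+9-1, 9-1) = C(15, 8) = 6435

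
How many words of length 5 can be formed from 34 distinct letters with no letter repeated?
P(34,5) = 34!/(34-5)! = 33390720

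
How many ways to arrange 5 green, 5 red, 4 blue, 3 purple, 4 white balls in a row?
21! / (5! × 5! × 4! × 3! × 4!) = 1026615189600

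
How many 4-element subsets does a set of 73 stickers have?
C(73,4) = 73!/(4!×69!) = 1088430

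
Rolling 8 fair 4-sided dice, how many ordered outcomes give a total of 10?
Coefficient of x^10 in (x + x² + ... + x^4)^8. By inclusion-exclusion on dice exceeding 4: Σ_j (-1)^j C(8,j)·C(10-1-4j, 7) = C(8,0)·C(9,7) = 1·36 = 36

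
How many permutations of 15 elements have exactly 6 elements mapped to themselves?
Choose the 6 fixed points C(15,6) = 5005, derange the rest: !9 = Σ_{j=0}^{9} (-1)^j·9!/j! = 362880 - 362880 + 181440 - 60480 + 15120 - 3024 + 504 - 72 + 9 - 1 = 133496. Product = 5005 × 133496 = 668147480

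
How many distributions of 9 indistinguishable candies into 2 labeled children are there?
C(9+2-1, 2-1) = C(10, 1) = 10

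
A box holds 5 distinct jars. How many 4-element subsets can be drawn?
C(5,4) = 5!/(4!×1!) = 5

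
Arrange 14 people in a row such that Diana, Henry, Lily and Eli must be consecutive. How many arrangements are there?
Treat the 4 as one block: (14-4+1)! × 4! = 39916800 × 24 = 958003200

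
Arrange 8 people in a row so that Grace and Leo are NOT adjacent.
Total - adjacent = 8! - (8-1)!×2 = 40320 - 10080 = 30240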